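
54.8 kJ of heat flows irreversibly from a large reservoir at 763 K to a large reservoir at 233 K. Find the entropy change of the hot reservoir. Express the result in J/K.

The hot reservoir loses heat Q, so ΔS_hot = −Q/T_H = −54800/763 = -71.8 J/K.

ΔS_hot = -71.8 J/K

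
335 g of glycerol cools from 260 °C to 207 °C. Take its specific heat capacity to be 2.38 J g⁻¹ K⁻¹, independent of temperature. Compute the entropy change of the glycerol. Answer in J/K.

In kelvin: T₁ = 533.15 K, T₂ = 480.15 K. ΔS = ∫dQ_rev/T = m c ln(T₂/T₁) = 335 × 2.38 × ln(480.15/533.15) = -83.5 J/K.

ΔS = -83.5 J/K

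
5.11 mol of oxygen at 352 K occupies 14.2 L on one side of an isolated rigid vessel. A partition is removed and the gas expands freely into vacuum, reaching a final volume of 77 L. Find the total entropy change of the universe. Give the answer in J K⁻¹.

For an ideal gas in free expansion Q = 0 and W = 0, so T is unchanged.
Entropy is a state function; using a reversible isothermal path, ΔS_gas = nR ln(V₂/V₁) = 5.11 × 8.314 × ln(77/14.2) = 71.8 J/K.
The insulated surroundings exchange no heat, so ΔS_surr = 0 and ΔS_universe = ΔS_gas.

ΔS_universe = 71.8 J/K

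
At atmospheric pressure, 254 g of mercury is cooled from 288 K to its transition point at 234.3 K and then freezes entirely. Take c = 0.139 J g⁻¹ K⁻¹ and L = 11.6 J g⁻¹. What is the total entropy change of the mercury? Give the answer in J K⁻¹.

Cooling step: ΔS₁ = m c ln(T_tr/T_i) = 254 × 0.139 × ln(234.3/288) = -7.286 J/K.
Phase change: ΔS₂ = −mL/T_tr = −254 × 11.6 / 234.3 = -12.58 J/K.
ΔS_total = (-7.286) + (-12.58) = -19.9 J/K.

ΔS = -19.9 J/K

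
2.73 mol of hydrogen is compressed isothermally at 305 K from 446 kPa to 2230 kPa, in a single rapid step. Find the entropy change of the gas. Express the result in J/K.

Entropy is a state function, so ΔS_gas depends only on the end states.
For an isothermal ideal gas ΔS_gas = nR ln(P₁/P₂) = 2.73 × 8.314 × ln(446/2230) = -36.5 J/K.

ΔS_gas = -36.5 J/K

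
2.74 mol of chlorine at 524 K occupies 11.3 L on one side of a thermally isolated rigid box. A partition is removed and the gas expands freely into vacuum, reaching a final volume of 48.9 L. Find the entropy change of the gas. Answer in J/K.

ΔS_gas = 33.4 J/K

No heat is exchanged and no work is done, so the ideal-gas temperature stays constant.
Entropy is a state function; using a reversible isothermal path, ΔS_gas = nR ln(V₂/V₁) = 2.74 × 8.314 × ln(48.9/11.3) = 33.4 J/K.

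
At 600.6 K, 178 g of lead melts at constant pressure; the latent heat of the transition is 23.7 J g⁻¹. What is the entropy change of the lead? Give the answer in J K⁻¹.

Heat absorbed by the substance: Q = mL = 178 × 23.7 = 4218.6 J.
At constant T, ΔS = Q_rev/T = 4218.6 / 600.6 = 7.02 J/K.

ΔS = 7.02 J/K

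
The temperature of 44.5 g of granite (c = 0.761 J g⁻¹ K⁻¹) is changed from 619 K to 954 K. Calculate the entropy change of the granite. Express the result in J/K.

ΔS = 14.6 J/K

ΔS = ∫dQ_rev/T = m c ln(T₂/T₁) = 44.5 × 0.761 × ln(954/619) = 14.6 J/K.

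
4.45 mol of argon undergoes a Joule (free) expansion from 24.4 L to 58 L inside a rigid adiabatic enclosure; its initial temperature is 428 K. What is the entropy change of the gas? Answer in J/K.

No heat is exchanged and no work is done, so the ideal-gas temperature stays constant.
Entropy is a state function; using a reversible isothermal path, ΔS_gas = nR ln(V₂/V₁) = 4.45 × 8.314 × ln(58/24.4) = 32 J/K.

ΔS_gas = 32 J/K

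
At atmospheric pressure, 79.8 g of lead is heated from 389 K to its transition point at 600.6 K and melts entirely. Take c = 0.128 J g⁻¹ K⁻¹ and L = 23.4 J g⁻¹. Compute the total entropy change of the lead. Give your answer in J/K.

ΔS = 7.55 J/K

Warming step: ΔS₁ = m c ln(T_tr/T_i) = 79.8 × 0.128 × ln(600.6/389) = 4.437 J/K.
Phase change: ΔS₂ = +mL/T_tr = 79.8 × 23.4 / 600.6 = 3.109 J/K.
ΔS_total = (4.437) + (3.109) = 7.55 J/K.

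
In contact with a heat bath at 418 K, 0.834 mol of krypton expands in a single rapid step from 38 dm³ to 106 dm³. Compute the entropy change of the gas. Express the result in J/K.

Entropy is a state function, so ΔS_gas depends only on the end states.
For an isothermal ideal gas ΔS_gas = nR ln(V₂/V₁) = 0.834 × 8.314 × ln(106/38) = 7.11 J/K.

ΔS_gas = 7.11 J/K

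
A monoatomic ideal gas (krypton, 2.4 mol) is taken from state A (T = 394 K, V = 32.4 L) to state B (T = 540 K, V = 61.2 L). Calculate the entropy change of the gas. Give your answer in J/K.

ΔS = 22.1 J/K

Entropy is a state function: ΔS = nC_V ln(T₂/T₁) + nR ln(V₂/V₁), with C_V = 3R/2 = 12.47 J mol⁻¹ K⁻¹ for a monoatomic ideal gas.
ΔS = 2.4 × [12.47 × ln(540/394) + 8.314 × ln(61.2/32.4)] = 22.1 J/K.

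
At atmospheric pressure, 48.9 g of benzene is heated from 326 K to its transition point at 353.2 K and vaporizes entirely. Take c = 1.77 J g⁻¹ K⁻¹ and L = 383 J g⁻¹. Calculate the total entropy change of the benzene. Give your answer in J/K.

ΔS = 60 J/K

Warming step: ΔS₁ = m c ln(T_tr/T_i) = 48.9 × 1.77 × ln(353.2/326) = 6.936 J/K.
Phase change: ΔS₂ = +mL/T_tr = 48.9 × 383 / 353.2 = 53.03 J/K.
ΔS_total = (6.936) + (53.03) = 60 J/K.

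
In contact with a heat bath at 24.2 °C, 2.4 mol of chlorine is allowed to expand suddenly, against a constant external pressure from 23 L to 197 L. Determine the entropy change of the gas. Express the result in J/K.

ΔS_gas = 42.9 J/K

Entropy is a state function, so ΔS_gas depends only on the end states.
For an isothermal ideal gas ΔS_gas = nR ln(V₂/V₁) = 2.4 × 8.314 × ln(197/23) = 42.9 J/K.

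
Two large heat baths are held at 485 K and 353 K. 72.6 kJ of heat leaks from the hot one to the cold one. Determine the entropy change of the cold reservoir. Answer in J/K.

ΔS_cold = 206 J/K

The cold reservoir gains heat Q, so ΔS_cold = +Q/T_C = 72600/353 = 206 J/K.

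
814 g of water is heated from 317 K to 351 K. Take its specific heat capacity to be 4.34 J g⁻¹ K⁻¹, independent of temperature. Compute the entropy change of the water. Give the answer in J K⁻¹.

ΔS = ∫dQ_rev/T = m c ln(T₂/T₁) = 814 × 4.34 × ln(351/317) = 360 J/K.

ΔS = 360 J/K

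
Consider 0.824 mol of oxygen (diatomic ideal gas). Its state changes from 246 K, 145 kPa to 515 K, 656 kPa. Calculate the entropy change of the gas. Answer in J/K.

ΔS = 7.37 J/K

ΔS = nC_p ln(T₂/T₁) − nR ln(P₂/P₁), with C_p = 7R/2 = 29.1 J mol⁻¹ K⁻¹ for a diatomic ideal gas.
ΔS = 0.824 × [29.1 × ln(515/246) − 8.314 × ln(656/145)] = 7.37 J/K.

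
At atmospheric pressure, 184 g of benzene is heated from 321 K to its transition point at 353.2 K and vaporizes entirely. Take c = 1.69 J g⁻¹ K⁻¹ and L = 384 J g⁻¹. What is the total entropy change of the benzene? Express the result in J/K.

Warming step: ΔS₁ = m c ln(T_tr/T_i) = 184 × 1.69 × ln(353.2/321) = 29.73 J/K.
Phase change: ΔS₂ = +mL/T_tr = 184 × 384 / 353.2 = 200 J/K.
ΔS_total = (29.73) + (200) = 230 J/K.

ΔS = 230 J/K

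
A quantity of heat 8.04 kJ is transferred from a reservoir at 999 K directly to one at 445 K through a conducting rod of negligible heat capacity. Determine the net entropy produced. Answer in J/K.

ΔS_hot = −Q/T_H = −8040/999 = -8.048 J/K and ΔS_cold = +Q/T_C = 8040/445 = 18.07 J/K.
ΔS_total = -8.048 + 18.07 = 10 J/K, positive as the second law requires.

ΔS_total = 10 J/K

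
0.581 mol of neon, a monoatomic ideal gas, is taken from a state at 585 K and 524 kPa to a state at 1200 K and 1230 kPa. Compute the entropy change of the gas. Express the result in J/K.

ΔS = nC_p ln(T₂/T₁) − nR ln(P₂/P₁), with C_p = 5R/2 = 20.79 J mol⁻¹ K⁻¹ for a monoatomic ideal gas.
ΔS = 0.581 × [20.79 × ln(1200/585) − 8.314 × ln(1230/524)] = 4.55 J/K.

ΔS = 4.55 J/K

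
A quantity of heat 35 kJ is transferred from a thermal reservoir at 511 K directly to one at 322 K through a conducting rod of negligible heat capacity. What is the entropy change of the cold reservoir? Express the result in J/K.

The cold reservoir gains heat Q, so ΔS_cold = +Q/T_C = 35000/322 = 109 J/K.

ΔS_cold = 109 J/K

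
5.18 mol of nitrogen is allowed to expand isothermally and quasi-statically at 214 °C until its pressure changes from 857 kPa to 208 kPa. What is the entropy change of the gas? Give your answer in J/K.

For an isothermal ideal gas ΔS_gas = nR ln(P₁/P₂) = 5.18 × 8.314 × ln(857/208) = 61 J/K.

ΔS_gas = 61 J/K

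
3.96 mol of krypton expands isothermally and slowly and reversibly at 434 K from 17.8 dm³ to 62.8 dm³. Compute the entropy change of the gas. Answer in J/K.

ΔS_gas = 41.5 J/K

For an isothermal ideal gas ΔS_gas = nR ln(V₂/V₁) = 3.96 × 8.314 × ln(62.8/17.8) = 41.5 J/K.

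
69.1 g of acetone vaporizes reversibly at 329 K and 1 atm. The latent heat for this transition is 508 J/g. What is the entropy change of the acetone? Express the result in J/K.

ΔS = 107 J/K

Heat absorbed by the substance: Q = mL = 69.1 × 508 = 35102.8 J.
At constant T, ΔS = Q_rev/T = 35102.8 / 329 = 107 J/K.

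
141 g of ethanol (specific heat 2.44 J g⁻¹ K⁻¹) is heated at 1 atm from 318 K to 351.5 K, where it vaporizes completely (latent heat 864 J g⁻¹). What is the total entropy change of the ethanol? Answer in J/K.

ΔS = 381 J/K

Warming step: ΔS₁ = m c ln(T_tr/T_i) = 141 × 2.44 × ln(351.5/318) = 34.46 J/K.
Phase change: ΔS₂ = +mL/T_tr = 141 × 864 / 351.5 = 346.6 J/K.
ΔS_total = (34.46) + (346.6) = 381 J/K.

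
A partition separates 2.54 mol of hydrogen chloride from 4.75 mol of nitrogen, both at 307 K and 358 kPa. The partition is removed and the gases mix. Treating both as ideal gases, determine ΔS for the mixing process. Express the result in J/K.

Mole fractions: x_A = 2.54/7.29 = 0.348, x_B = 0.652.
ΔS_mix = −R(n_A ln x_A + n_B ln x_B) = −8.314 × (2.54 ln 0.348 + 4.75 ln 0.652) = 39.2 J/K.

ΔS_mix = 39.2 J/K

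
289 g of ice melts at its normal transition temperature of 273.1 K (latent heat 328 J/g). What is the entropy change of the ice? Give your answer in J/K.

Heat absorbed by the substance: Q = mL = 289 × 328 = 94792 J.
At constant T, ΔS = Q_rev/T = 94792 / 273.1 = 347 J/K.

ΔS = 347 J/K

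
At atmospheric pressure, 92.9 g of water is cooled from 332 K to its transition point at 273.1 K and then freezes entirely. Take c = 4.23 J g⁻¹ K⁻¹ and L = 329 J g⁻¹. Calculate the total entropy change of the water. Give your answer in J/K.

Cooling step: ΔS₁ = m c ln(T_tr/T_i) = 92.9 × 4.23 × ln(273.1/332) = -76.75 J/K.
Phase change: ΔS₂ = −mL/T_tr = −92.9 × 329 / 273.1 = -111.9 J/K.
ΔS_total = (-76.75) + (-111.9) = -189 J/K.

ΔS = -189 J/K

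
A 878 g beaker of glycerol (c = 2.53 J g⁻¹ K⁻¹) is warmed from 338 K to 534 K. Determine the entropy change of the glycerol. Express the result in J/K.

ΔS = 1020 J/K

ΔS = ∫dQ_rev/T = m c ln(T₂/T₁) = 878 × 2.53 × ln(534/338) = 1020 J/K.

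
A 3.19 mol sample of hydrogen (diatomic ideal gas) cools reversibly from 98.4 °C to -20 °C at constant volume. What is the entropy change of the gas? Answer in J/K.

In kelvin: T₁ = 371.55 K, T₂ = 253.15 K. At constant volume, ΔS = nC_V ln(T₂/T₁) with C_V = 5R/2 = 20.79 J mol⁻¹ K⁻¹.
ΔS = 3.19 × 20.79 × ln(253.15/371.55) = -25.4 J/K.

ΔS = -25.4 J/K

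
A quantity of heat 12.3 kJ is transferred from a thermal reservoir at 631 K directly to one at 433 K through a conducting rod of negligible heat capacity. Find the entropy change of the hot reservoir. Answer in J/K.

The hot reservoir loses heat Q, so ΔS_hot = −Q/T_H = −12300/631 = -19.5 J/K.

ΔS_hot = -19.5 J/K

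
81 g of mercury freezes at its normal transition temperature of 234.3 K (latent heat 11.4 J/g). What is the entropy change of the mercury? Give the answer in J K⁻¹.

ΔS = -3.94 J/K

Heat released by the substance: Q = −mL = −81 × 11.4 = −923.4 J.
At constant T, ΔS = Q_rev/T = −923.4 / 234.3 = -3.94 J/K.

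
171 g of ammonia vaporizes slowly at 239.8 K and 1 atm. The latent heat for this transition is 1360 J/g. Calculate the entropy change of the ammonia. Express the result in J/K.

Heat absorbed by the substance: Q = mL = 171 × 1360 = 232560 J.
At constant T, ΔS = Q_rev/T = 232560 / 239.8 = 970 J/K.

ΔS = 970 J/K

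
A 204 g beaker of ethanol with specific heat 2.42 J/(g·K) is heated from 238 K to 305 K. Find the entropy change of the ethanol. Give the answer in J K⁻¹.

ΔS = 122 J/K

ΔS = ∫dQ_rev/T = m c ln(T₂/T₁) = 204 × 2.42 × ln(305/238) = 122 J/K.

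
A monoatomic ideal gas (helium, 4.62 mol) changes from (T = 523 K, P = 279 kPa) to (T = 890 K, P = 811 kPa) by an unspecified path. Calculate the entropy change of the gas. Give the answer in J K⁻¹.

ΔS = nC_p ln(T₂/T₁) − nR ln(P₂/P₁), with C_p = 5R/2 = 20.79 J mol⁻¹ K⁻¹ for a monoatomic ideal gas.
ΔS = 4.62 × [20.79 × ln(890/523) − 8.314 × ln(811/279)] = 10.1 J/K.

ΔS = 10.1 J/K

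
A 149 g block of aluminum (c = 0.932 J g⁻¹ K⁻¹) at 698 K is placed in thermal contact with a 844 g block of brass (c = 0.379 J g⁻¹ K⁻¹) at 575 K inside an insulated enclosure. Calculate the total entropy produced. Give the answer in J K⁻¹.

Energy balance: T_f = (m₁c₁T₁ + m₂c₂T₂)/(m₁c₁ + m₂c₂) = 612.23 K.
ΔS₁ = m₁c₁ ln(T_f/T₁) = 138.868 × ln(612.23/698) = -18.21 J/K.
ΔS₂ = m₂c₂ ln(T_f/T₂) = 319.876 × ln(612.23/575) = 20.07 J/K.
ΔS_total = -18.21 + 20.07 = 1.86 J/K.

ΔS_total = 1.86 J/K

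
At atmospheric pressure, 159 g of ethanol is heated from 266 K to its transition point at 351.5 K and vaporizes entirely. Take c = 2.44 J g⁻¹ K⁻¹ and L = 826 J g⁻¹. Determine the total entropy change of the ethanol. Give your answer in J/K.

Warming step: ΔS₁ = m c ln(T_tr/T_i) = 159 × 2.44 × ln(351.5/266) = 108.1 J/K.
Phase change: ΔS₂ = +mL/T_tr = 159 × 826 / 351.5 = 373.6 J/K.
ΔS_total = (108.1) + (373.6) = 482 J/K.

ΔS = 482 J/K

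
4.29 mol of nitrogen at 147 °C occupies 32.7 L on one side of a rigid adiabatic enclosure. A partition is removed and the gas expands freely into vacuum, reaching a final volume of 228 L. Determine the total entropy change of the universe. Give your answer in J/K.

No heat is exchanged and no work is done, so the ideal-gas temperature stays constant.
Entropy is a state function; using a reversible isothermal path, ΔS_gas = nR ln(V₂/V₁) = 4.29 × 8.314 × ln(228/32.7) = 69.3 J/K.
The insulated surroundings exchange no heat, so ΔS_surr = 0 and ΔS_universe = ΔS_gas.

ΔS_universe = 69.3 J/K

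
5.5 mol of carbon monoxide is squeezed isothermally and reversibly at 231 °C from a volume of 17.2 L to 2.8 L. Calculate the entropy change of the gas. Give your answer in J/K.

For an isothermal ideal gas ΔS_gas = nR ln(V₂/V₁) = 5.5 × 8.314 × ln(2.8/17.2) = -83 J/K.

ΔS_gas = -83 J/K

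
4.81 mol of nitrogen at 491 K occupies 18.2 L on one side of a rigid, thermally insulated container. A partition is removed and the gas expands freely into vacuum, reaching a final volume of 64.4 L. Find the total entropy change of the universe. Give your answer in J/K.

ΔS_universe = 50.5 J/K

For an ideal gas in free expansion Q = 0 and W = 0, so T is unchanged.
Entropy is a state function; using a reversible isothermal path, ΔS_gas = nR ln(V₂/V₁) = 4.81 × 8.314 × ln(64.4/18.2) = 50.5 J/K.
The insulated surroundings exchange no heat, so ΔS_surr = 0 and ΔS_universe = ΔS_gas.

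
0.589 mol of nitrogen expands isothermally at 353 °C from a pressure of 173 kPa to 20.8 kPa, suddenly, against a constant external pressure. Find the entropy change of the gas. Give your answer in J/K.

ΔS_gas = 10.4 J/K

Entropy is a state function, so ΔS_gas depends only on the end states.
For an isothermal ideal gas ΔS_gas = nR ln(P₁/P₂) = 0.589 × 8.314 × ln(173/20.8) = 10.4 J/K.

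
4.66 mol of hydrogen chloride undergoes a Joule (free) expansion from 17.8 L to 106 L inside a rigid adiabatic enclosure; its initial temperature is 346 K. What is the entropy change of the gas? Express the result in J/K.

ΔS_gas = 69.1 J/K

For an ideal gas in free expansion Q = 0 and W = 0, so T is unchanged.
Entropy is a state function; using a reversible isothermal path, ΔS_gas = nR ln(V₂/V₁) = 4.66 × 8.314 × ln(106/17.8) = 69.1 J/K.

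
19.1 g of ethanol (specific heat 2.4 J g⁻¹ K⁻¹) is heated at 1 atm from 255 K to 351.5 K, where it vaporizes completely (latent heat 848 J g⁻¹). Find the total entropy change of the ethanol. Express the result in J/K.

ΔS = 60.8 J/K

Warming step: ΔS₁ = m c ln(T_tr/T_i) = 19.1 × 2.4 × ln(351.5/255) = 14.71 J/K.
Phase change: ΔS₂ = +mL/T_tr = 19.1 × 848 / 351.5 = 46.08 J/K.
ΔS_total = (14.71) + (46.08) = 60.8 J/K.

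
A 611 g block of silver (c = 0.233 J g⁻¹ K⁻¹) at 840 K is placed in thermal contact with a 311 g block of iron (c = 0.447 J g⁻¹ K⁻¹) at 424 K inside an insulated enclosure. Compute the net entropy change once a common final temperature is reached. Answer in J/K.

ΔS_total = 16.1 J/K

Energy balance: T_f = (m₁c₁T₁ + m₂c₂T₂)/(m₁c₁ + m₂c₂) = 634.47 K.
ΔS₁ = m₁c₁ ln(T_f/T₁) = 142.363 × ln(634.47/840) = -39.95 J/K.
ΔS₂ = m₂c₂ ln(T_f/T₂) = 139.017 × ln(634.47/424) = 56.03 J/K.
ΔS_total = -39.95 + 56.03 = 16.1 J/K.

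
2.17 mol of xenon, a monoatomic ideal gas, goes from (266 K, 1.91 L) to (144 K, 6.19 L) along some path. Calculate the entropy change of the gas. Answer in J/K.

ΔS = 4.61 J/K

Entropy is a state function: ΔS = nC_V ln(T₂/T₁) + nR ln(V₂/V₁), with C_V = 3R/2 = 12.47 J mol⁻¹ K⁻¹ for a monoatomic ideal gas.
ΔS = 2.17 × [12.47 × ln(144/266) + 8.314 × ln(6.19/1.91)] = 4.61 J/K.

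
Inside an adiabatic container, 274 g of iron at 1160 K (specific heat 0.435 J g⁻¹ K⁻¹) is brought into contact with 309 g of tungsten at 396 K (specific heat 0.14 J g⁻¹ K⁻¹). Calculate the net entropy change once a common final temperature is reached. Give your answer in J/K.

ΔS_total = 15.2 J/K

Energy balance: T_f = (m₁c₁T₁ + m₂c₂T₂)/(m₁c₁ + m₂c₂) = 956.55 K.
ΔS₁ = m₁c₁ ln(T_f/T₁) = 119.19 × ln(956.55/1160) = -22.99 J/K.
ΔS₂ = m₂c₂ ln(T_f/T₂) = 43.26 × ln(956.55/396) = 38.15 J/K.
ΔS_total = -22.99 + 38.15 = 15.2 J/K.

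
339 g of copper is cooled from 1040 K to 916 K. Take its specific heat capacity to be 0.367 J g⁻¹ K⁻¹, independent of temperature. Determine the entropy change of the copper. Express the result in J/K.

ΔS = -15.8 J/K

ΔS = ∫dQ_rev/T = m c ln(T₂/T₁) = 339 × 0.367 × ln(916/1040) = -15.8 J/K.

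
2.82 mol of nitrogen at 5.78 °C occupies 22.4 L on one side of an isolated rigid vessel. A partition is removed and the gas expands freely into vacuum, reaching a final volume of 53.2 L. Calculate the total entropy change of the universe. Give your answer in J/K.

ΔS_universe = 20.3 J/K

For an ideal gas in free expansion Q = 0 and W = 0, so T is unchanged.
Entropy is a state function; using a reversible isothermal path, ΔS_gas = nR ln(V₂/V₁) = 2.82 × 8.314 × ln(53.2/22.4) = 20.3 J/K.
The insulated surroundings exchange no heat, so ΔS_surr = 0 and ΔS_universe = ΔS_gas.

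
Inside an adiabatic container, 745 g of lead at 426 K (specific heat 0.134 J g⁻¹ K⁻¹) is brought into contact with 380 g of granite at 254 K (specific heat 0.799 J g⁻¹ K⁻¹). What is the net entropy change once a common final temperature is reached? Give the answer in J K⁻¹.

Energy balance: T_f = (m₁c₁T₁ + m₂c₂T₂)/(m₁c₁ + m₂c₂) = 296.56 K.
ΔS₁ = m₁c₁ ln(T_f/T₁) = 99.83 × ln(296.56/426) = -36.16 J/K.
ΔS₂ = m₂c₂ ln(T_f/T₂) = 303.62 × ln(296.56/254) = 47.04 J/K.
ΔS_total = -36.16 + 47.04 = 10.9 J/K.

ΔS_total = 10.9 J/K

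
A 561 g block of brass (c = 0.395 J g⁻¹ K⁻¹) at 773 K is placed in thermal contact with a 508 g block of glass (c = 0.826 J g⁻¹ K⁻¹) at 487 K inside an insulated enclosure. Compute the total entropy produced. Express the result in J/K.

Energy balance: T_f = (m₁c₁T₁ + m₂c₂T₂)/(m₁c₁ + m₂c₂) = 585.84 K.
ΔS₁ = m₁c₁ ln(T_f/T₁) = 221.595 × ln(585.84/773) = -61.43 J/K.
ΔS₂ = m₂c₂ ln(T_f/T₂) = 419.608 × ln(585.84/487) = 77.54 J/K.
ΔS_total = -61.43 + 77.54 = 16.1 J/K.

ΔS_total = 16.1 J/K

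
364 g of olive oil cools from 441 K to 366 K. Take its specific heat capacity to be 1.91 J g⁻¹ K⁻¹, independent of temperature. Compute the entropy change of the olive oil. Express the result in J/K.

ΔS = ∫dQ_rev/T = m c ln(T₂/T₁) = 364 × 1.91 × ln(366/441) = -130 J/K.

ΔS = -130 J/K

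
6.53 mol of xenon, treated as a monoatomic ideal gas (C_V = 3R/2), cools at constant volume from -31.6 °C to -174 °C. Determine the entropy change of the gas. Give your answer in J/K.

In kelvin: T₁ = 241.55 K, T₂ = 99.15 K. At constant volume, ΔS = nC_V ln(T₂/T₁) with C_V = 3R/2 = 12.47 J mol⁻¹ K⁻¹.
ΔS = 6.53 × 12.47 × ln(99.15/241.55) = -72.5 J/K.

ΔS = -72.5 J/K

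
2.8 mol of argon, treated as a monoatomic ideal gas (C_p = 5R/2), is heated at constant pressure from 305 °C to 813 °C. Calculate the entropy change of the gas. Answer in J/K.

ΔS = 36.7 J/K

In kelvin: T₁ = 578.15 K, T₂ = 1086.15 K. At constant pressure, ΔS = nC_p ln(T₂/T₁) with C_p = 5R/2 = 20.79 J mol⁻¹ K⁻¹.
ΔS = 2.8 × 20.79 × ln(1086.15/578.15) = 36.7 J/K.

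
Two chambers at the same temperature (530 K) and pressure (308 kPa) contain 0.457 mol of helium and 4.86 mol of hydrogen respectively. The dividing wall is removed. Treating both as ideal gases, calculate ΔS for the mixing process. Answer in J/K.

ΔS_mix = 13 J/K

Mole fractions: x_A = 0.457/5.32 = 0.086, x_B = 0.914.
ΔS_mix = −R(n_A ln x_A + n_B ln x_B) = −8.314 × (0.457 ln 0.086 + 4.86 ln 0.914) = 13 J/K.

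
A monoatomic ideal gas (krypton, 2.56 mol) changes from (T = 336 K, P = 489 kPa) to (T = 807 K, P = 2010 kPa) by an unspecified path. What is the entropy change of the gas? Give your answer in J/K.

ΔS = 16.5 J/K

ΔS = nC_p ln(T₂/T₁) − nR ln(P₂/P₁), with C_p = 5R/2 = 20.79 J mol⁻¹ K⁻¹ for a monoatomic ideal gas.
ΔS = 2.56 × [20.79 × ln(807/336) − 8.314 × ln(2010/489)] = 16.5 J/K.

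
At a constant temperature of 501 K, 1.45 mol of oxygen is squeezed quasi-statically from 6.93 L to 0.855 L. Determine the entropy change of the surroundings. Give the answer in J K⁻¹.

ΔS_surr = 25.2 J/K

For an isothermal ideal gas ΔS_gas = nR ln(V₂/V₁) = 1.45 × 8.314 × ln(0.855/6.93) = -25.2 J/K.
The process is reversible, so ΔS_surr = −ΔS_gas = 25.2 J/K and ΔS_universe = 0.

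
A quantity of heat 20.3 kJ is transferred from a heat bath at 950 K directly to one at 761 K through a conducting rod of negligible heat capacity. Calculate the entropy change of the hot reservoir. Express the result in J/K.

ΔS_hot = -21.4 J/K

The hot reservoir loses heat Q, so ΔS_hot = −Q/T_H = −20300/950 = -21.4 J/K.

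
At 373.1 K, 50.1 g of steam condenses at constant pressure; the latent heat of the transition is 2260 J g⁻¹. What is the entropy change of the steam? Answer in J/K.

Heat released by the substance: Q = −mL = −50.1 × 2260 = −113226 J.
At constant T, ΔS = Q_rev/T = −113226 / 373.1 = -303 J/K.

ΔS = -303 J/K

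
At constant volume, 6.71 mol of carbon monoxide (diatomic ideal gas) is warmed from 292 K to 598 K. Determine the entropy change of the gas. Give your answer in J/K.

ΔS = 100 J/K

At constant volume, ΔS = nC_V ln(T₂/T₁) with C_V = 5R/2 = 20.79 J mol⁻¹ K⁻¹.
ΔS = 6.71 × 20.79 × ln(598/292) = 100 J/K.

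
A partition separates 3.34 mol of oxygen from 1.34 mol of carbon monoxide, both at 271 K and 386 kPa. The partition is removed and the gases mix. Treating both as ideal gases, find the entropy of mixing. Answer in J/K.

ΔS_mix = 23.3 J/K

Mole fractions: x_A = 3.34/4.68 = 0.714, x_B = 0.286.
ΔS_mix = −R(n_A ln x_A + n_B ln x_B) = −8.314 × (3.34 ln 0.714 + 1.34 ln 0.286) = 23.3 J/K.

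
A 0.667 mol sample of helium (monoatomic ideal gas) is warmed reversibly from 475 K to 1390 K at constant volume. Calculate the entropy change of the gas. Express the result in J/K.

At constant volume, ΔS = nC_V ln(T₂/T₁) with C_V = 3R/2 = 12.47 J mol⁻¹ K⁻¹.
ΔS = 0.667 × 12.47 × ln(1390/475) = 8.93 J/K.

ΔS = 8.93 J/K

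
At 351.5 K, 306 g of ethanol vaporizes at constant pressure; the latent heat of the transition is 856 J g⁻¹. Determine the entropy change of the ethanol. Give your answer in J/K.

Heat absorbed by the substance: Q = mL = 306 × 856 = 261936 J.
At constant T, ΔS = Q_rev/T = 261936 / 351.5 = 745 J/K.

ΔS = 745 J/K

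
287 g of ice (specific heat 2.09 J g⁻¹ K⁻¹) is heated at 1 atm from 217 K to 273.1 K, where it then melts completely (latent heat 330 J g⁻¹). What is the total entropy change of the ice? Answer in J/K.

ΔS = 485 J/K

Warming step: ΔS₁ = m c ln(T_tr/T_i) = 287 × 2.09 × ln(273.1/217) = 137.9 J/K.
Phase change: ΔS₂ = +mL/T_tr = 287 × 330 / 273.1 = 346.8 J/K.
ΔS_total = (137.9) + (346.8) = 485 J/K.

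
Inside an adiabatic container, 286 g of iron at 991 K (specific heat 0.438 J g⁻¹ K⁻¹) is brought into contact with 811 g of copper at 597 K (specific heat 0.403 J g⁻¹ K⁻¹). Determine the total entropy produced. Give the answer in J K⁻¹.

ΔS_total = 12.4 J/K

Energy balance: T_f = (m₁c₁T₁ + m₂c₂T₂)/(m₁c₁ + m₂c₂) = 706.17 K.
ΔS₁ = m₁c₁ ln(T_f/T₁) = 125.268 × ln(706.17/991) = -42.45 J/K.
ΔS₂ = m₂c₂ ln(T_f/T₂) = 326.833 × ln(706.17/597) = 54.89 J/K.
ΔS_total = -42.45 + 54.89 = 12.4 J/K.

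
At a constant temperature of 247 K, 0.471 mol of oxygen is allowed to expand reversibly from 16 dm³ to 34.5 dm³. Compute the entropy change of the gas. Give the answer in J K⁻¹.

For an isothermal ideal gas ΔS_gas = nR ln(V₂/V₁) = 0.471 × 8.314 × ln(34.5/16) = 3.01 J/K.

ΔS_gas = 3.01 J/K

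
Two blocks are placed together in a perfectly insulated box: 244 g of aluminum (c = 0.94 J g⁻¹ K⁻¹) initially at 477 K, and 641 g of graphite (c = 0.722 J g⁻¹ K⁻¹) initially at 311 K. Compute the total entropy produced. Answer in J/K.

ΔS_total = 14.6 J/K

Energy balance: T_f = (m₁c₁T₁ + m₂c₂T₂)/(m₁c₁ + m₂c₂) = 366.01 K.
ΔS₁ = m₁c₁ ln(T_f/T₁) = 229.36 × ln(366.01/477) = -60.75 J/K.
ΔS₂ = m₂c₂ ln(T_f/T₂) = 462.802 × ln(366.01/311) = 75.37 J/K.
ΔS_total = -60.75 + 75.37 = 14.6 J/K.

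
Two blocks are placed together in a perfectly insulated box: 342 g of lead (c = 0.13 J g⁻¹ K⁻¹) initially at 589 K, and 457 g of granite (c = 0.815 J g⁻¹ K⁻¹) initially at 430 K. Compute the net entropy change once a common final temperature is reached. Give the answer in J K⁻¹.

Energy balance: T_f = (m₁c₁T₁ + m₂c₂T₂)/(m₁c₁ + m₂c₂) = 446.96 K.
ΔS₁ = m₁c₁ ln(T_f/T₁) = 44.46 × ln(446.96/589) = -12.269 J/K.
ΔS₂ = m₂c₂ ln(T_f/T₂) = 372.455 × ln(446.96/430) = 14.405 J/K.
ΔS_total = -12.269 + 14.405 = 2.14 J/K.

ΔS_total = 2.14 J/K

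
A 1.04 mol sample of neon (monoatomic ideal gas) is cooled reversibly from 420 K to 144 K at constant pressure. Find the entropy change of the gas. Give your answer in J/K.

At constant pressure, ΔS = nC_p ln(T₂/T₁) with C_p = 5R/2 = 20.79 J mol⁻¹ K⁻¹.
ΔS = 1.04 × 20.79 × ln(144/420) = -23.1 J/K.

ΔS = -23.1 J/K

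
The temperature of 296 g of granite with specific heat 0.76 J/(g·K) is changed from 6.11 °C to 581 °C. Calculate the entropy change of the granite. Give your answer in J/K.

ΔS = 251 J/K

In kelvin: T₁ = 279.26 K, T₂ = 854.15 K. ΔS = ∫dQ_rev/T = m c ln(T₂/T₁) = 296 × 0.76 × ln(854.15/279.26) = 251 J/K.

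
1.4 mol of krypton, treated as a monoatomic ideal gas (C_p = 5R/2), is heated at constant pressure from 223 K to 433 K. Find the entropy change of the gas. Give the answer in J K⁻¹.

At constant pressure, ΔS = nC_p ln(T₂/T₁) with C_p = 5R/2 = 20.79 J mol⁻¹ K⁻¹.
ΔS = 1.4 × 20.79 × ln(433/223) = 19.3 J/K.

ΔS = 19.3 J/K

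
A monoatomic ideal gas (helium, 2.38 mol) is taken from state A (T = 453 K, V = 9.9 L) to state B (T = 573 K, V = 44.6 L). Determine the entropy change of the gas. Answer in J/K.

Entropy is a state function: ΔS = nC_V ln(T₂/T₁) + nR ln(V₂/V₁), with C_V = 3R/2 = 12.47 J mol⁻¹ K⁻¹ for a monoatomic ideal gas.
ΔS = 2.38 × [12.47 × ln(573/453) + 8.314 × ln(44.6/9.9)] = 36.8 J/K.

ΔS = 36.8 J/K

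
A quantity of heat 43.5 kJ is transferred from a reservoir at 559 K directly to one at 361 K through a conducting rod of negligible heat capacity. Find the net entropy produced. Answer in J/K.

ΔS_hot = −Q/T_H = −43500/559 = -77.82 J/K and ΔS_cold = +Q/T_C = 43500/361 = 120.5 J/K.
ΔS_total = -77.82 + 120.5 = 42.7 J/K, positive as the second law requires.

ΔS_total = 42.7 J/K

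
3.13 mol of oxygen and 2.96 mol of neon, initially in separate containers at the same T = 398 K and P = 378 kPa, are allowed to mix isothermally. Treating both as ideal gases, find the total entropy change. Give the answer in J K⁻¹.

Mole fractions: x_A = 3.13/6.09 = 0.514, x_B = 0.486.
ΔS_mix = −R(n_A ln x_A + n_B ln x_B) = −8.314 × (3.13 ln 0.514 + 2.96 ln 0.486) = 35.1 J/K.

ΔS_mix = 35.1 J/K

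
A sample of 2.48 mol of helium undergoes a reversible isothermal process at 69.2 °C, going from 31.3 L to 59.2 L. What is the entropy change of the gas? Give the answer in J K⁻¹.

For an isothermal ideal gas ΔS_gas = nR ln(V₂/V₁) = 2.48 × 8.314 × ln(59.2/31.3) = 13.1 J/K.

ΔS_gas = 13.1 J/K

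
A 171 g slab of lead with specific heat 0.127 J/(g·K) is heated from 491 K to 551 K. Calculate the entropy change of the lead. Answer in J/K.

ΔS = ∫dQ_rev/T = m c ln(T₂/T₁) = 171 × 0.127 × ln(551/491) = 2.5 J/K.

ΔS = 2.5 J/K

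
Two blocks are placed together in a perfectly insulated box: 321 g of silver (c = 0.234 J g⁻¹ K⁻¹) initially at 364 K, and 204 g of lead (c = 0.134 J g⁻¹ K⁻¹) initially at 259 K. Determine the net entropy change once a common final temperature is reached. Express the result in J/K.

ΔS_total = 1.1 J/K

Energy balance: T_f = (m₁c₁T₁ + m₂c₂T₂)/(m₁c₁ + m₂c₂) = 335.98 K.
ΔS₁ = m₁c₁ ln(T_f/T₁) = 75.114 × ln(335.98/364) = -6.016 J/K.
ΔS₂ = m₂c₂ ln(T_f/T₂) = 27.336 × ln(335.98/259) = 7.114 J/K.
ΔS_total = -6.016 + 7.114 = 1.1 J/K.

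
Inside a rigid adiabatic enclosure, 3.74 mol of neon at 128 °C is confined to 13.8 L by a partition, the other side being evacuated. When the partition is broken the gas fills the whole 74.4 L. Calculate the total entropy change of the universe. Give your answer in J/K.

ΔS_universe = 52.4 J/K

For an ideal gas in free expansion Q = 0 and W = 0, so T is unchanged.
Entropy is a state function; using a reversible isothermal path, ΔS_gas = nR ln(V₂/V₁) = 3.74 × 8.314 × ln(74.4/13.8) = 52.4 J/K.
The insulated surroundings exchange no heat, so ΔS_surr = 0 and ΔS_universe = ΔS_gas.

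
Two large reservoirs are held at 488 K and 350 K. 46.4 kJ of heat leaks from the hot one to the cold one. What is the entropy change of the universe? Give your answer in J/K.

ΔS_hot = −Q/T_H = −46400/488 = -95.08 J/K and ΔS_cold = +Q/T_C = 46400/350 = 132.6 J/K.
ΔS_total = -95.08 + 132.6 = 37.5 J/K, positive as the second law requires.

ΔS_total = 37.5 J/K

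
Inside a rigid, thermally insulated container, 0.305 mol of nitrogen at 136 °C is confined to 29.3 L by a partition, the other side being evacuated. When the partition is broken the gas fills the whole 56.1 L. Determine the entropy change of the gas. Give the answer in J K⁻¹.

ΔS_gas = 1.65 J/K

For an ideal gas in free expansion Q = 0 and W = 0, so T is unchanged.
Entropy is a state function; using a reversible isothermal path, ΔS_gas = nR ln(V₂/V₁) = 0.305 × 8.314 × ln(56.1/29.3) = 1.65 J/K.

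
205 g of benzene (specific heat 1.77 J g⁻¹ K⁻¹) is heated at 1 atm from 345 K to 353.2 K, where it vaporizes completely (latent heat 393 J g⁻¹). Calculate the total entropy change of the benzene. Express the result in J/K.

ΔS = 237 J/K

Warming step: ΔS₁ = m c ln(T_tr/T_i) = 205 × 1.77 × ln(353.2/345) = 8.523 J/K.
Phase change: ΔS₂ = +mL/T_tr = 205 × 393 / 353.2 = 228.1 J/K.
ΔS_total = (8.523) + (228.1) = 237 J/K.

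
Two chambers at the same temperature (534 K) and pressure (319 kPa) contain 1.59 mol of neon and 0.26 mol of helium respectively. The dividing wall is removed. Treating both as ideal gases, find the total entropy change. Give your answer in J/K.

Mole fractions: x_A = 1.59/1.85 = 0.859, x_B = 0.141.
ΔS_mix = −R(n_A ln x_A + n_B ln x_B) = −8.314 × (1.59 ln 0.859 + 0.26 ln 0.141) = 6.24 J/K.

ΔS_mix = 6.24 J/K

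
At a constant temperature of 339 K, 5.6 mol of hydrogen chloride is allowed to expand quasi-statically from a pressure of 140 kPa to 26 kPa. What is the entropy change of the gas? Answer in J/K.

ΔS_gas = 78.4 J/K

For an isothermal ideal gas ΔS_gas = nR ln(P₁/P₂) = 5.6 × 8.314 × ln(140/26) = 78.4 J/K.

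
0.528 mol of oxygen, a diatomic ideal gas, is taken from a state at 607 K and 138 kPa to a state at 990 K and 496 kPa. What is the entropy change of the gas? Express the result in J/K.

ΔS = 1.9 J/K

ΔS = nC_p ln(T₂/T₁) − nR ln(P₂/P₁), with C_p = 7R/2 = 29.1 J mol⁻¹ K⁻¹ for a diatomic ideal gas.
ΔS = 0.528 × [29.1 × ln(990/607) − 8.314 × ln(496/138)] = 1.9 J/K.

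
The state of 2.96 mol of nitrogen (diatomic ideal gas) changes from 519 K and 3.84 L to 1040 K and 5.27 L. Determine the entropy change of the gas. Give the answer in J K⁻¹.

Entropy is a state function: ΔS = nC_V ln(T₂/T₁) + nR ln(V₂/V₁), with C_V = 5R/2 = 20.79 J mol⁻¹ K⁻¹ for a diatomic ideal gas.
ΔS = 2.96 × [20.79 × ln(1040/519) + 8.314 × ln(5.27/3.84)] = 50.6 J/K.

ΔS = 50.6 J/K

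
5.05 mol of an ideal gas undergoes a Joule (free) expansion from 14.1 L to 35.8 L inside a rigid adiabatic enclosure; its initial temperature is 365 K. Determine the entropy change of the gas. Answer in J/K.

No heat is exchanged and no work is done, so the ideal-gas temperature stays constant.
Entropy is a state function; using a reversible isothermal path, ΔS_gas = nR ln(V₂/V₁) = 5.05 × 8.314 × ln(35.8/14.1) = 39.1 J/K.

ΔS_gas = 39.1 J/K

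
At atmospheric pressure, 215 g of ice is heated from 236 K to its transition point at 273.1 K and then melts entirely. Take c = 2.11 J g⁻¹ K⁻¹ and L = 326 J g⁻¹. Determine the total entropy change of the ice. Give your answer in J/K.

Warming step: ΔS₁ = m c ln(T_tr/T_i) = 215 × 2.11 × ln(273.1/236) = 66.24 J/K.
Phase change: ΔS₂ = +mL/T_tr = 215 × 326 / 273.1 = 256.6 J/K.
ΔS_total = (66.24) + (256.6) = 323 J/K.

ΔS = 323 J/K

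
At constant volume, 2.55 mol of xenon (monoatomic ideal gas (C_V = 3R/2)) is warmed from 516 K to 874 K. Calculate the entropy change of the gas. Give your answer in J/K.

At constant volume, ΔS = nC_V ln(T₂/T₁) with C_V = 3R/2 = 12.47 J mol⁻¹ K⁻¹.
ΔS = 2.55 × 12.47 × ln(874/516) = 16.8 J/K.

ΔS = 16.8 J/K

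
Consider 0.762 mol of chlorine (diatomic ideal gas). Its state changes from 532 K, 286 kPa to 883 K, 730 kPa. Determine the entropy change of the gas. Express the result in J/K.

ΔS = nC_p ln(T₂/T₁) − nR ln(P₂/P₁), with C_p = 7R/2 = 29.1 J mol⁻¹ K⁻¹ for a diatomic ideal gas.
ΔS = 0.762 × [29.1 × ln(883/532) − 8.314 × ln(730/286)] = 5.3 J/K.

ΔS = 5.3 J/K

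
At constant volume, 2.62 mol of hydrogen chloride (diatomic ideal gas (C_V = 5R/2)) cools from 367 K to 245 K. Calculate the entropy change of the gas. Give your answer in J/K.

ΔS = -22 J/K

At constant volume, ΔS = nC_V ln(T₂/T₁) with C_V = 5R/2 = 20.79 J mol⁻¹ K⁻¹.
ΔS = 2.62 × 20.79 × ln(245/367) = -22 J/K.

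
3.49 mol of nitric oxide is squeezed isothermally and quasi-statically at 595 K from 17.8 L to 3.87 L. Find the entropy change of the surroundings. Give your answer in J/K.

ΔS_surr = 44.3 J/K

For an isothermal ideal gas ΔS_gas = nR ln(V₂/V₁) = 3.49 × 8.314 × ln(3.87/17.8) = -44.3 J/K.
The process is reversible, so ΔS_surr = −ΔS_gas = 44.3 J/K and ΔS_universe = 0.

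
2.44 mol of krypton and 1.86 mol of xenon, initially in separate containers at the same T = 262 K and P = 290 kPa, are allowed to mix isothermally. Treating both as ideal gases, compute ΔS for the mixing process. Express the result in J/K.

Mole fractions: x_A = 2.44/4.3 = 0.567, x_B = 0.433.
ΔS_mix = −R(n_A ln x_A + n_B ln x_B) = −8.314 × (2.44 ln 0.567 + 1.86 ln 0.433) = 24.5 J/K.

ΔS_mix = 24.5 J/K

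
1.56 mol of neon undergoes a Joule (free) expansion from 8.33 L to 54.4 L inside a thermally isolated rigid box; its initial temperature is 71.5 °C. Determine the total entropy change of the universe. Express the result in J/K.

ΔS_universe = 24.3 J/K

For an ideal gas in free expansion Q = 0 and W = 0, so T is unchanged.
Entropy is a state function; using a reversible isothermal path, ΔS_gas = nR ln(V₂/V₁) = 1.56 × 8.314 × ln(54.4/8.33) = 24.3 J/K.
The insulated surroundings exchange no heat, so ΔS_surr = 0 and ΔS_universe = ΔS_gas.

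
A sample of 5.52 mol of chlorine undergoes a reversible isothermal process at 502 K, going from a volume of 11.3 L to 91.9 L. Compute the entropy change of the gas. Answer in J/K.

For an isothermal ideal gas ΔS_gas = nR ln(V₂/V₁) = 5.52 × 8.314 × ln(91.9/11.3) = 96.2 J/K.

ΔS_gas = 96.2 J/K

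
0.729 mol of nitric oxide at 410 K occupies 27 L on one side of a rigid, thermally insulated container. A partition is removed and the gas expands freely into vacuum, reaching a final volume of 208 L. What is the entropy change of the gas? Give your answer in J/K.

ΔS_gas = 12.4 J/K

No heat is exchanged and no work is done, so the ideal-gas temperature stays constant.
Entropy is a state function; using a reversible isothermal path, ΔS_gas = nR ln(V₂/V₁) = 0.729 × 8.314 × ln(208/27) = 12.4 J/K.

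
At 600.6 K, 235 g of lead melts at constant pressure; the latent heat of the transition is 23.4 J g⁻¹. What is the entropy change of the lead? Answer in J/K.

Heat absorbed by the substance: Q = mL = 235 × 23.4 = 5499 J.
At constant T, ΔS = Q_rev/T = 5499 / 600.6 = 9.16 J/K.

ΔS = 9.16 J/K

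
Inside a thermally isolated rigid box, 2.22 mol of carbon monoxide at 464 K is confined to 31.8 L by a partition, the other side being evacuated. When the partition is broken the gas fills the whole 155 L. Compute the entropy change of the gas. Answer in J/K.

ΔS_gas = 29.2 J/K

For an ideal gas in free expansion Q = 0 and W = 0, so T is unchanged.
Entropy is a state function; using a reversible isothermal path, ΔS_gas = nR ln(V₂/V₁) = 2.22 × 8.314 × ln(155/31.8) = 29.2 J/K.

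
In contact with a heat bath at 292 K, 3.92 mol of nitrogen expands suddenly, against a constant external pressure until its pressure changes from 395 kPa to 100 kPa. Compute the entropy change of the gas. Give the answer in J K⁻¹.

ΔS_gas = 44.8 J/K

Entropy is a state function, so ΔS_gas depends only on the end states.
For an isothermal ideal gas ΔS_gas = nR ln(P₁/P₂) = 3.92 × 8.314 × ln(395/100) = 44.8 J/K.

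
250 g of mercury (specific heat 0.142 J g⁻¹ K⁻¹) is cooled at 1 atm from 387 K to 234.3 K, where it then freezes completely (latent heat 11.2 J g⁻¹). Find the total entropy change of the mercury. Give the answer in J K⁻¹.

ΔS = -29.8 J/K

Cooling step: ΔS₁ = m c ln(T_tr/T_i) = 250 × 0.142 × ln(234.3/387) = -17.81 J/K.
Phase change: ΔS₂ = −mL/T_tr = −250 × 11.2 / 234.3 = -11.95 J/K.
ΔS_total = (-17.81) + (-11.95) = -29.8 J/K.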